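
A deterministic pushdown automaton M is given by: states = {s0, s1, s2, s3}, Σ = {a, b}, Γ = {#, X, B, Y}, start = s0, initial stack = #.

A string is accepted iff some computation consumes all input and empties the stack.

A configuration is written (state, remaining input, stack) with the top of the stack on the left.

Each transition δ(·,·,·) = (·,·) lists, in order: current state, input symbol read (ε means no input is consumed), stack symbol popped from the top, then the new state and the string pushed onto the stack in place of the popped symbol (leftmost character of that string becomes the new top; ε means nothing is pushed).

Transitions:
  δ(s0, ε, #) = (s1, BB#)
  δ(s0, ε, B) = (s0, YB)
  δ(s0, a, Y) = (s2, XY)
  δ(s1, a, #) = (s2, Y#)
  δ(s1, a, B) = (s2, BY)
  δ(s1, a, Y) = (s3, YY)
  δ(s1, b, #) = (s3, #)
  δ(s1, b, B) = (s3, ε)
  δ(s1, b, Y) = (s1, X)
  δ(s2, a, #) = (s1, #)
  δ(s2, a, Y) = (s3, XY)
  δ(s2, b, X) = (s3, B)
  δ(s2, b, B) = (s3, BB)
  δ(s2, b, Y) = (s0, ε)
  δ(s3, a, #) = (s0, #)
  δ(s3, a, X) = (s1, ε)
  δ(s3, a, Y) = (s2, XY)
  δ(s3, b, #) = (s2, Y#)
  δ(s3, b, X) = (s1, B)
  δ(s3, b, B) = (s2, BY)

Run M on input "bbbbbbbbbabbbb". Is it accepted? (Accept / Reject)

(s0, bbbbbbbbbabbbb, #)
  ε-move, top #: go to s1, push BB# → (s1, bbbbbbbbbabbbb, BB#)
  read b, top B: go to s3, push ε → (s3, bbbbbbbbabbbb, B#)
  read b, top B: go to s2, push BY → (s2, bbbbbbbabbbb, BY#)
  read b, top B: go to s3, push BB → (s3, bbbbbbabbbb, BBY#)
  read b, top B: go to s2, push BY → (s2, bbbbbabbbb, BYBY#)
  read b, top B: go to s3, push BB → (s3, bbbbabbbb, BBYBY#)
  read b, top B: go to s2, push BY → (s2, bbbabbbb, BYBYBY#)
  read b, top B: go to s3, push BB → (s3, bbabbbb, BBYBYBY#)
  read b, top B: go to s2, push BY → (s2, babbbb, BYBYBYBY#)
  read b, top B: go to s3, push BB → (s3, abbbb, BBYBYBYBY#)
No transition applies at (s3, abbbb, BBYBYBYBY#); input not fully consumed.

Reject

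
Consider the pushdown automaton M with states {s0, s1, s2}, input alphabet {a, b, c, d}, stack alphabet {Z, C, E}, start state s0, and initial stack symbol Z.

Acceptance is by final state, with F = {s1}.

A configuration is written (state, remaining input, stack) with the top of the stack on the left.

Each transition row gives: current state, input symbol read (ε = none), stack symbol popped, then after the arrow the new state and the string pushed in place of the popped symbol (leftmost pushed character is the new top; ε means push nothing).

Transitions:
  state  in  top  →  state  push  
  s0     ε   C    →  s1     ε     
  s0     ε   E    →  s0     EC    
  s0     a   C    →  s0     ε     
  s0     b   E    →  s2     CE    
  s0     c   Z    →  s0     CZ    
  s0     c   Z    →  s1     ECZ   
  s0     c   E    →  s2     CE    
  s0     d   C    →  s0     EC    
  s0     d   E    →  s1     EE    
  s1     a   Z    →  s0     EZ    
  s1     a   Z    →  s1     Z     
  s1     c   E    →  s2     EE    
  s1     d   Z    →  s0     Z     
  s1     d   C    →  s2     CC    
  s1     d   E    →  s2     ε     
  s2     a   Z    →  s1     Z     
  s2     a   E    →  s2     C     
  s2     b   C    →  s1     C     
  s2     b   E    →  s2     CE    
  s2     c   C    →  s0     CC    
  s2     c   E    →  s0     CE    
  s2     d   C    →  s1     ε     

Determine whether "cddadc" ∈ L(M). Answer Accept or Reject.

Accept

One accepting computation: (s0, cddadc, Z) ⊢ (s1, ddadc, ECZ) ⊢ (s2, dadc, CZ) ⊢ (s1, adc, Z) ⊢ (s1, dc, Z) ⊢ (s0, c, Z) ⊢ (s1, ε, ECZ)
All input consumed and state s1 ∈ F.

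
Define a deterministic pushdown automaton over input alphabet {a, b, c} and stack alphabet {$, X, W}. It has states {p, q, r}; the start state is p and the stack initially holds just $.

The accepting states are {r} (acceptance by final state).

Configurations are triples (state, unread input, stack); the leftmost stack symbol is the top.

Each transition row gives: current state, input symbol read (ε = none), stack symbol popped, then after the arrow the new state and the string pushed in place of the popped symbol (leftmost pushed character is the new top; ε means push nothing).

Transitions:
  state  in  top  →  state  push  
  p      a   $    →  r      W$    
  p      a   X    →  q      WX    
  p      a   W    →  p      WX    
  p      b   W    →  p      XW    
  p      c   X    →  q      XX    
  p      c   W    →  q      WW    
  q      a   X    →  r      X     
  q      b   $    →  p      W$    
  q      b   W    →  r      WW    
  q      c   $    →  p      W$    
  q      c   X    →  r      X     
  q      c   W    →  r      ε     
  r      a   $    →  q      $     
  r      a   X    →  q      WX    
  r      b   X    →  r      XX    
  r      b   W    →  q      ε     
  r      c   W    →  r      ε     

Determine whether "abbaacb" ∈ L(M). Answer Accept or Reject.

Accept

(p, abbaacb, $)
  read a, top $: go to r, push W$ → (r, bbaacb, W$)
  read b, top W: go to q, push ε → (q, baacb, $)
  read b, top $: go to p, push W$ → (p, aacb, W$)
  read a, top W: go to p, push WX → (p, acb, WX$)
  read a, top W: go to p, push WX → (p, cb, WXX$)
  read c, top W: go to q, push WW → (q, b, WWXX$)
  read b, top W: go to r, push WW → (r, ε, WWWXX$)
All input consumed; state r ∈ F.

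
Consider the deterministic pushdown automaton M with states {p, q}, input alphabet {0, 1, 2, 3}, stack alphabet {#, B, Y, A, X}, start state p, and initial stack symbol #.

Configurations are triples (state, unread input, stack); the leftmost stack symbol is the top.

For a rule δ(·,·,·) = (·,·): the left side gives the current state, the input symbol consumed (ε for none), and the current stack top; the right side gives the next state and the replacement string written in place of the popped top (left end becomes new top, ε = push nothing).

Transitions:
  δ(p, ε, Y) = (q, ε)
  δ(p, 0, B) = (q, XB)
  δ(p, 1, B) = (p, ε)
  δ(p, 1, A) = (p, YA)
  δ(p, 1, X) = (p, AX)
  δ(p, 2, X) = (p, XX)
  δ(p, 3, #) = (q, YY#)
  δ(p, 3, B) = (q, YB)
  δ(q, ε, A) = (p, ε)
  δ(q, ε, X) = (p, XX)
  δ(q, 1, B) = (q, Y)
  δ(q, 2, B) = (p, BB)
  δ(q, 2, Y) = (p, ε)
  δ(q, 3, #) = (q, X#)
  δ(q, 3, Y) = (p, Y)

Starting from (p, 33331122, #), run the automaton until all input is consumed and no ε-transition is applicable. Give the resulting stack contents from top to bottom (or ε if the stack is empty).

XXXX#

(p, 33331122, #)
  read 3, top #: go to q, push YY# → (q, 3331122, YY#)
  read 3, top Y: go to p, push Y → (p, 331122, YY#)
  ε-move, top Y: go to q, push ε → (q, 331122, Y#)
  read 3, top Y: go to p, push Y → (p, 31122, Y#)
  ε-move, top Y: go to q, push ε → (q, 31122, #)
  read 3, top #: go to q, push X# → (q, 1122, X#)
  ε-move, top X: go to p, push XX → (p, 1122, XX#)
  read 1, top X: go to p, push AX → (p, 122, AXX#)
  read 1, top A: go to p, push YA → (p, 22, YAXX#)
  ε-move, top Y: go to q, push ε → (q, 22, AXX#)
  ε-move, top A: go to p, push ε → (p, 22, XX#)
  read 2, top X: go to p, push XX → (p, 2, XXX#)
  read 2, top X: go to p, push XX → (p, ε, XXXX#)
All input consumed in state p with stack XXXX#.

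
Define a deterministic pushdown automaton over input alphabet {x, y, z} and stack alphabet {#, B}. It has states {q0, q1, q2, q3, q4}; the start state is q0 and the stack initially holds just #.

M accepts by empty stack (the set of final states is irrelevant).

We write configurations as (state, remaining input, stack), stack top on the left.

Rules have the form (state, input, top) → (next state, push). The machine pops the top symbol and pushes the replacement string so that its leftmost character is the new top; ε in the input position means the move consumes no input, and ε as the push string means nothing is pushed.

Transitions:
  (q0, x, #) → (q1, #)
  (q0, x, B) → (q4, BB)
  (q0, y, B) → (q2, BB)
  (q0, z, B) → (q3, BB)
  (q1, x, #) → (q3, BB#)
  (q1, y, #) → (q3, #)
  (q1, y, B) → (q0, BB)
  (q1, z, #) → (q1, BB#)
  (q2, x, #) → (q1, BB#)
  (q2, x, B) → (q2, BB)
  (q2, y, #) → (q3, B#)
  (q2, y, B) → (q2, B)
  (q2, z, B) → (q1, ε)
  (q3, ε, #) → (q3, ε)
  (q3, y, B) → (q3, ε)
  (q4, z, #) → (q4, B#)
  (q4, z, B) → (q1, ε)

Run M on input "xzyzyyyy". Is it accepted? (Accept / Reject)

Accept

(q0, xzyzyyyy, #)
  read x, top #: go to q1, push # → (q1, zyzyyyy, #)
  read z, top #: go to q1, push BB# → (q1, yzyyyy, BB#)
  read y, top B: go to q0, push BB → (q0, zyyyy, BBB#)
  read z, top B: go to q3, push BB → (q3, yyyy, BBBB#)
  read y, top B: go to q3, push ε → (q3, yyy, BBB#)
  read y, top B: go to q3, push ε → (q3, yy, BB#)
  read y, top B: go to q3, push ε → (q3, y, B#)
  read y, top B: go to q3, push ε → (q3, ε, #)
  ε-move, top #: go to q3, push ε → (q3, ε, ε)
All input consumed and the stack is empty.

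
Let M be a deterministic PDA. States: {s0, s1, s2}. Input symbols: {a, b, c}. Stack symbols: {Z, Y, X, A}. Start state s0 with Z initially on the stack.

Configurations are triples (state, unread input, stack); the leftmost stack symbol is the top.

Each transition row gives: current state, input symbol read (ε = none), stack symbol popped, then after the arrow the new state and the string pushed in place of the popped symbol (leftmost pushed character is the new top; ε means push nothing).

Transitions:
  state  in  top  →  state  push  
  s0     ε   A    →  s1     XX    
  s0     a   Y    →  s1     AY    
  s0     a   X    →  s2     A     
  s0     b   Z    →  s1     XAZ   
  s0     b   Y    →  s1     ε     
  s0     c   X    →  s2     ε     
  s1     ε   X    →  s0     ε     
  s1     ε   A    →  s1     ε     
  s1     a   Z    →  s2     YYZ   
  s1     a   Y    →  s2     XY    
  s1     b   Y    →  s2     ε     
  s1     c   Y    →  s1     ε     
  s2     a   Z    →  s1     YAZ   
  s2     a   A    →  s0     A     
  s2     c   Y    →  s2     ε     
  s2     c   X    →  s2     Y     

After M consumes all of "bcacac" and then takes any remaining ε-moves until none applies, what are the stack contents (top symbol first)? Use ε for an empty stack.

(s0, bcacac, Z)
  read b, top Z: go to s1, push XAZ → (s1, cacac, XAZ)
  ε-move, top X: go to s0, push ε → (s0, cacac, AZ)
  ε-move, top A: go to s1, push XX → (s1, cacac, XXZ)
  ε-move, top X: go to s0, push ε → (s0, cacac, XZ)
  read c, top X: go to s2, push ε → (s2, acac, Z)
  read a, top Z: go to s1, push YAZ → (s1, cac, YAZ)
  read c, top Y: go to s1, push ε → (s1, ac, AZ)
  ε-move, top A: go to s1, push ε → (s1, ac, Z)
  read a, top Z: go to s2, push YYZ → (s2, c, YYZ)
  read c, top Y: go to s2, push ε → (s2, ε, YZ)
All input consumed in state s2 with stack YZ.

YZ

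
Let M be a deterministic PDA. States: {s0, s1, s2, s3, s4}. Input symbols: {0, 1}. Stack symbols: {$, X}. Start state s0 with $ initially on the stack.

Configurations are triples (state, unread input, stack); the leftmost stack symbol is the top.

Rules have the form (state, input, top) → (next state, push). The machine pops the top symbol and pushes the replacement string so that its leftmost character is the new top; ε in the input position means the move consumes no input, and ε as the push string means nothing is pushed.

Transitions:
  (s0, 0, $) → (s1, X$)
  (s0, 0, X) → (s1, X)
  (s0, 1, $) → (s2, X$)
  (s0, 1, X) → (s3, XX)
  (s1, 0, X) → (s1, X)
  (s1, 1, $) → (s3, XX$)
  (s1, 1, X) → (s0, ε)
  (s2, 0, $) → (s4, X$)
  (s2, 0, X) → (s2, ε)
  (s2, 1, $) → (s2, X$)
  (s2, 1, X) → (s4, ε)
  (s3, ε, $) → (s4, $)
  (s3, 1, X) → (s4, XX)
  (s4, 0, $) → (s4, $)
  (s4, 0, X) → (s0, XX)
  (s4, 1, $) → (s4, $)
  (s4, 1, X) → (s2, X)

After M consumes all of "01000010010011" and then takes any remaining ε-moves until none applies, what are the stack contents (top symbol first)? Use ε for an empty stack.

X$

(s0, 01000010010011, $)
  read 0, top $: go to s1, push X$ → (s1, 1000010010011, X$)
  read 1, top X: go to s0, push ε → (s0, 000010010011, $)
  read 0, top $: go to s1, push X$ → (s1, 00010010011, X$)
  read 0, top X: go to s1, push X → (s1, 0010010011, X$)
  read 0, top X: go to s1, push X → (s1, 010010011, X$)
  read 0, top X: go to s1, push X → (s1, 10010011, X$)
  read 1, top X: go to s0, push ε → (s0, 0010011, $)
  read 0, top $: go to s1, push X$ → (s1, 010011, X$)
  read 0, top X: go to s1, push X → (s1, 10011, X$)
  read 1, top X: go to s0, push ε → (s0, 0011, $)
  read 0, top $: go to s1, push X$ → (s1, 011, X$)
  read 0, top X: go to s1, push X → (s1, 11, X$)
  read 1, top X: go to s0, push ε → (s0, 1, $)
  read 1, top $: go to s2, push X$ → (s2, ε, X$)
All input consumed in state s2 with stack X$.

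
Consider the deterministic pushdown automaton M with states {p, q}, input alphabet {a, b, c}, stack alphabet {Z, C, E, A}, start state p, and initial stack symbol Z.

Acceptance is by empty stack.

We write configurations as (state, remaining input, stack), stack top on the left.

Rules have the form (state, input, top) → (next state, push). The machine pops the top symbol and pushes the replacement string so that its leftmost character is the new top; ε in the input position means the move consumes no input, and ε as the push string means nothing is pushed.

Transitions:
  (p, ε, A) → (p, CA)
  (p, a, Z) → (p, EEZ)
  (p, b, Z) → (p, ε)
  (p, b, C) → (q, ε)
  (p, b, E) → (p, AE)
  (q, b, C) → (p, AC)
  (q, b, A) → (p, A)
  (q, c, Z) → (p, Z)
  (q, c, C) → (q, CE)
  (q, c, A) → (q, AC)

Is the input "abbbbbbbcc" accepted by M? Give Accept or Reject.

(p, abbbbbbbcc, Z) ⊢ (p, bbbbbbbcc, EEZ) ⊢ (p, bbbbbbcc, AEEZ) ⊢ (p, bbbbbbcc, CAEEZ) ⊢ (q, bbbbbcc, AEEZ) ⊢ (p, bbbbcc, AEEZ) ⊢ (p, bbbbcc, CAEEZ) ⊢ (q, bbbcc, AEEZ) ⊢ (p, bbcc, AEEZ) ⊢ (p, bbcc, CAEEZ) ⊢ (q, bcc, AEEZ) ⊢ (p, cc, AEEZ) ⊢ (p, cc, CAEEZ)
No transition applies at (p, cc, CAEEZ); input not fully consumed.

Reject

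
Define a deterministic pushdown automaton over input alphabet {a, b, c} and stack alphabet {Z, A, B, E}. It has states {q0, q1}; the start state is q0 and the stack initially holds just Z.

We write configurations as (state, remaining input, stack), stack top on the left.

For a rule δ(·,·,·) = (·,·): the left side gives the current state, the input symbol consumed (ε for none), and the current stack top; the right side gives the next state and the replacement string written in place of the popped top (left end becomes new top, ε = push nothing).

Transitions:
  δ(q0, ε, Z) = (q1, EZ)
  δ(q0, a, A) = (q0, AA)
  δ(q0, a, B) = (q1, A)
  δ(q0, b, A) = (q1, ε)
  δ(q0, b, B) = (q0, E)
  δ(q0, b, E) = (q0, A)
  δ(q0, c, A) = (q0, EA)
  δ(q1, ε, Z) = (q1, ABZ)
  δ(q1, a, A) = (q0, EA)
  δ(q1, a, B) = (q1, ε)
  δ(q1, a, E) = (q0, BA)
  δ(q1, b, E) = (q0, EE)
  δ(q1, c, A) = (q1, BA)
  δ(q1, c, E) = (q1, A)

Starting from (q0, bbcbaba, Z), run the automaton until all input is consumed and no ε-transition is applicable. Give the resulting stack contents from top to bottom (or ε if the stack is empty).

(q0, bbcbaba, Z) ⊢ (q1, bbcbaba, EZ) ⊢ (q0, bcbaba, EEZ) ⊢ (q0, cbaba, AEZ) ⊢ (q0, baba, EAEZ) ⊢ (q0, aba, AAEZ) ⊢ (q0, ba, AAAEZ) ⊢ (q1, a, AAEZ) ⊢ (q0, ε, EAAEZ)
All input consumed in state q0 with stack EAAEZ.

EAAEZ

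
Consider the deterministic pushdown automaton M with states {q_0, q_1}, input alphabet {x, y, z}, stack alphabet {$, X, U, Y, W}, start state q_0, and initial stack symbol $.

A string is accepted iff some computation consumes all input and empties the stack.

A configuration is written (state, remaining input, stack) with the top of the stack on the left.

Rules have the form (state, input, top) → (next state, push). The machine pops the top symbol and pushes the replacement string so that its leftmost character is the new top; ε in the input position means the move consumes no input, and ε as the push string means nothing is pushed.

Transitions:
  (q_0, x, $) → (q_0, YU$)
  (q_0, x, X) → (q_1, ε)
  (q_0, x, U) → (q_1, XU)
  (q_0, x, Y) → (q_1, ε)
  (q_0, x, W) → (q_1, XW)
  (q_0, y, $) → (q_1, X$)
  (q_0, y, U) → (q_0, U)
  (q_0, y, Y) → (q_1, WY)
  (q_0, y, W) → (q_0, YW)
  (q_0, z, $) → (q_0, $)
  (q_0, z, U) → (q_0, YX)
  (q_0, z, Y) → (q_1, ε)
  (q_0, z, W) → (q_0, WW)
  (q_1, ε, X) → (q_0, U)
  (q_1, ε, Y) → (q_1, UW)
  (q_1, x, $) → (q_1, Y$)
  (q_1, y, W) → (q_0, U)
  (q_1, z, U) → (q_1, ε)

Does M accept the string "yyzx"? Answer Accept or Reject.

Reject

(q_0, yyzx, $)
  read y, top $: go to q_1, push X$ → (q_1, yzx, X$)
  ε-move, top X: go to q_0, push U → (q_0, yzx, U$)
  read y, top U: go to q_0, push U → (q_0, zx, U$)
  read z, top U: go to q_0, push YX → (q_0, x, YX$)
  read x, top Y: go to q_1, push ε → (q_1, ε, X$)
  ε-move, top X: go to q_0, push U → (q_0, ε, U$)
All input consumed; stack is U$, not empty, and no further ε-move applies.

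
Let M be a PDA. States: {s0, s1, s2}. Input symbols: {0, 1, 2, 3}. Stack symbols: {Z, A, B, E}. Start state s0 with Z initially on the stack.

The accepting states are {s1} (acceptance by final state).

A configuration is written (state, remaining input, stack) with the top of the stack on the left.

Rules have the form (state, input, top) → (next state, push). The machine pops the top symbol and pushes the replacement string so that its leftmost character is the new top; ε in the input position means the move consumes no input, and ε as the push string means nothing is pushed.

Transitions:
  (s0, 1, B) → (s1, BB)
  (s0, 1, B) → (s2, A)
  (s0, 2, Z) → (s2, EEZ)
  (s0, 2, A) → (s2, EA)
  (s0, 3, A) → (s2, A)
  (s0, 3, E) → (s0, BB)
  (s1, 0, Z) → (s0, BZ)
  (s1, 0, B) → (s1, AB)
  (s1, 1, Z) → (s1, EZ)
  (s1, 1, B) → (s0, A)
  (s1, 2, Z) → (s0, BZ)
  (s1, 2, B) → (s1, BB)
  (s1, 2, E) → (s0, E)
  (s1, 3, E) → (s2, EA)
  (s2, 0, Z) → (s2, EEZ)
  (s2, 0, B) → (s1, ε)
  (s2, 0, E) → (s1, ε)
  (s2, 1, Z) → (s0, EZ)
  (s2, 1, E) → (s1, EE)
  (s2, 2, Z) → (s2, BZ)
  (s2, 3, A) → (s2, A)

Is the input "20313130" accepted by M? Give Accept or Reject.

One accepting computation: (s0, 20313130, Z) ⊢ (s2, 0313130, EEZ) ⊢ (s1, 313130, EZ) ⊢ (s2, 13130, EAZ) ⊢ (s1, 3130, EEAZ) ⊢ (s2, 130, EAEAZ) ⊢ (s1, 30, EEAEAZ) ⊢ (s2, 0, EAEAEAZ) ⊢ (s1, ε, AEAEAZ)
All input consumed and state s1 ∈ F.

Accept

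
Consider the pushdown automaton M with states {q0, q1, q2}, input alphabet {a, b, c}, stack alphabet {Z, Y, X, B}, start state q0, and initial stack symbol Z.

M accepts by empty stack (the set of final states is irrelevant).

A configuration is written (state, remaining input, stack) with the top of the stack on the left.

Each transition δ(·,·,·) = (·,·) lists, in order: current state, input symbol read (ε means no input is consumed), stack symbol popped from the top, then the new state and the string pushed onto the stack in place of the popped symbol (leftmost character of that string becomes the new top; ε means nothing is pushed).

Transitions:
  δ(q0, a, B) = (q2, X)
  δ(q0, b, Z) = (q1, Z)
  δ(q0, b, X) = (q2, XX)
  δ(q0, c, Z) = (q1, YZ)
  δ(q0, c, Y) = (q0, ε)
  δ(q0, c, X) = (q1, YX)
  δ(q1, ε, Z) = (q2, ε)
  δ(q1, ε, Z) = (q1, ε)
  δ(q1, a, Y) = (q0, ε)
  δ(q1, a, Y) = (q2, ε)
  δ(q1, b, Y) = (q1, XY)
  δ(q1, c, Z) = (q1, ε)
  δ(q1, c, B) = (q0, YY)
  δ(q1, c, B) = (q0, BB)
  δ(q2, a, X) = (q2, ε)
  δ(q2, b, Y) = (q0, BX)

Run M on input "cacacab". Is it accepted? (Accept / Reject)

One accepting computation: (q0, cacacab, Z) ⊢ (q1, acacab, YZ) ⊢ (q0, cacab, Z) ⊢ (q1, acab, YZ) ⊢ (q0, cab, Z) ⊢ (q1, ab, YZ) ⊢ (q0, b, Z) ⊢ (q1, ε, Z) ⊢ (q2, ε, ε)
All input consumed and the stack is empty.

Accept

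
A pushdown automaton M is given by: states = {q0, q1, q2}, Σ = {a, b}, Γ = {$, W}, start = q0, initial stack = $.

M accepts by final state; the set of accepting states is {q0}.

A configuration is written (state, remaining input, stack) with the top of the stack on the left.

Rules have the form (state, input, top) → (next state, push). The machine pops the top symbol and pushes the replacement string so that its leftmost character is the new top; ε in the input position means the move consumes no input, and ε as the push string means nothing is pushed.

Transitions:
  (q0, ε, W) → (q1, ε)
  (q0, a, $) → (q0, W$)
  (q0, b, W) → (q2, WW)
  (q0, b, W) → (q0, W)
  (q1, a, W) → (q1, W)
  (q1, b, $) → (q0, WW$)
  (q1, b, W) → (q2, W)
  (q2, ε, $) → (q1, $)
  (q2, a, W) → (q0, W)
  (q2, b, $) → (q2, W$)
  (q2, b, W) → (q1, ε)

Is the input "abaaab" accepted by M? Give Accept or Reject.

No computation consumes all input and reaches a final state.

Reject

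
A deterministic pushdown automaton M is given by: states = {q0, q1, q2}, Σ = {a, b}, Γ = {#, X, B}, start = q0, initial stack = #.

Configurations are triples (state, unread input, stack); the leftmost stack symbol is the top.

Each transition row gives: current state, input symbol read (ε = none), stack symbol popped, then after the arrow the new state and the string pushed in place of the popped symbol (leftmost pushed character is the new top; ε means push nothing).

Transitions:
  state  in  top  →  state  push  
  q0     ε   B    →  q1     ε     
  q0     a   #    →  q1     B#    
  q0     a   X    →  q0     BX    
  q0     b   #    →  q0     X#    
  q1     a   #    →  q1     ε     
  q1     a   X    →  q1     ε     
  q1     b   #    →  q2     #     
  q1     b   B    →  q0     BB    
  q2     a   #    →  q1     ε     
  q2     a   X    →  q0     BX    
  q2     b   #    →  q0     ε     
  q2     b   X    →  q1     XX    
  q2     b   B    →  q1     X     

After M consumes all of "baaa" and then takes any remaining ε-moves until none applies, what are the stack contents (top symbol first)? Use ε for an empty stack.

ε

(q0, baaa, #)
  read b, top #: go to q0, push X# → (q0, aaa, X#)
  read a, top X: go to q0, push BX → (q0, aa, BX#)
  ε-move, top B: go to q1, push ε → (q1, aa, X#)
  read a, top X: go to q1, push ε → (q1, a, #)
  read a, top #: go to q1, push ε → (q1, ε, ε)
All input consumed in state q1 with stack ε.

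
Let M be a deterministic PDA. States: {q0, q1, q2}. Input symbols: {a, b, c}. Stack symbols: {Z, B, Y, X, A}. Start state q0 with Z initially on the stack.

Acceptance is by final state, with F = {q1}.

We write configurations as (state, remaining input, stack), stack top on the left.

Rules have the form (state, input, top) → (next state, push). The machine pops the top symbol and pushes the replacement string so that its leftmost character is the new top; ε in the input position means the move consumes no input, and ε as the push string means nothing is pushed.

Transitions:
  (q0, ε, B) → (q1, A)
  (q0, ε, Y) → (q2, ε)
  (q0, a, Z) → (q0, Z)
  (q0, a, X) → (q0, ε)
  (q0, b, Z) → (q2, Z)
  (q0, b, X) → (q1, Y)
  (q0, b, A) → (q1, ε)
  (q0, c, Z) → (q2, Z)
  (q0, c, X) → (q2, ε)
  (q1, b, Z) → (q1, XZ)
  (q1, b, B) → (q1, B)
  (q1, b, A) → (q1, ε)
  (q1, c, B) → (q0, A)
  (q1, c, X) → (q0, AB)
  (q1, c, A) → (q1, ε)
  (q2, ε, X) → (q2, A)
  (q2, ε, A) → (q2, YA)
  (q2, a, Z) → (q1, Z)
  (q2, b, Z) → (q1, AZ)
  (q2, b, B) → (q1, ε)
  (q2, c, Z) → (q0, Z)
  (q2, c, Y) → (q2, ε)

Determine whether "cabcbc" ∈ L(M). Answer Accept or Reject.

(q0, cabcbc, Z) ⊢ (q2, abcbc, Z) ⊢ (q1, bcbc, Z) ⊢ (q1, cbc, XZ) ⊢ (q0, bc, ABZ) ⊢ (q1, c, BZ) ⊢ (q0, ε, AZ)
All input consumed; state q0 ∉ F and no further ε-move applies.

Reject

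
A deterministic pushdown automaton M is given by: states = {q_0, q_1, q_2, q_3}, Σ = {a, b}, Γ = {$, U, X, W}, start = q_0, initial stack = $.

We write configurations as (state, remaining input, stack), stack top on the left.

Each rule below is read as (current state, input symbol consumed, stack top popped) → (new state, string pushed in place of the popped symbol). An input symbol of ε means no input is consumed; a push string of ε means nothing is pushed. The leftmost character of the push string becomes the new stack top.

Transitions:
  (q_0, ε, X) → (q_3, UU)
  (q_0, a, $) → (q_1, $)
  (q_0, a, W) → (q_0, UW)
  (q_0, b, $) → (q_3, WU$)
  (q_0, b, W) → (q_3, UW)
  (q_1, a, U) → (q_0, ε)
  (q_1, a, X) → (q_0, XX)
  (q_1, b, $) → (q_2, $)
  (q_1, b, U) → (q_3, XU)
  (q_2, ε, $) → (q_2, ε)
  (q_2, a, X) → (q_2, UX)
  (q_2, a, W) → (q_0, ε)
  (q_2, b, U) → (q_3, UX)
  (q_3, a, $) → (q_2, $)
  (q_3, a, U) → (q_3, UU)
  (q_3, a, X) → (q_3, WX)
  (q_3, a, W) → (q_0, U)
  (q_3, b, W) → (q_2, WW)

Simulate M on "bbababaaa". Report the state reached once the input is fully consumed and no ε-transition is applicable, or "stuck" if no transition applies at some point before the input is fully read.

(q_0, bbababaaa, $) ⊢ (q_3, bababaaa, WU$) ⊢ (q_2, ababaaa, WWU$) ⊢ (q_0, babaaa, WU$) ⊢ (q_3, abaaa, UWU$) ⊢ (q_3, baaa, UUWU$)
No transition for (q_3, b, top U); M blocks with input baaa remaining.

stuck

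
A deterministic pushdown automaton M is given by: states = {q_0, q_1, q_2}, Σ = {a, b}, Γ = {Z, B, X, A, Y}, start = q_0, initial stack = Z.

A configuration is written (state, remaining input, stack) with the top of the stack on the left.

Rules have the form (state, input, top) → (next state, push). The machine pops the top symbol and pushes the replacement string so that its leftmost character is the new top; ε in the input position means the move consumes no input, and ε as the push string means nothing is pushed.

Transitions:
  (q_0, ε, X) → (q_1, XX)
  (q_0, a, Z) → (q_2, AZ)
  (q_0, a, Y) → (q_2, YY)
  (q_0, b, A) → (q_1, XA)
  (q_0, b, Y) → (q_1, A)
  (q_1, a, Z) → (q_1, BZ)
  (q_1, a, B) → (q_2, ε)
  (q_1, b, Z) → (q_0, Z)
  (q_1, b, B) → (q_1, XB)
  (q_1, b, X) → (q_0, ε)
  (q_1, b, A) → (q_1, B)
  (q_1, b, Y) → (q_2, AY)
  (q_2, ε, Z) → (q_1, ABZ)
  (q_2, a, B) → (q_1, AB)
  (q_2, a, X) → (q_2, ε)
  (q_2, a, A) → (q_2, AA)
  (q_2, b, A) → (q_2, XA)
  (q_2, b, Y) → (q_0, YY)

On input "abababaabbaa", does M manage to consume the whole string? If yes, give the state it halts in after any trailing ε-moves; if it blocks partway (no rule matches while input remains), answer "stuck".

stuck

(q_0, abababaabbaa, Z)
  read a, top Z: go to q_2, push AZ → (q_2, bababaabbaa, AZ)
  read b, top A: go to q_2, push XA → (q_2, ababaabbaa, XAZ)
  read a, top X: go to q_2, push ε → (q_2, babaabbaa, AZ)
  read b, top A: go to q_2, push XA → (q_2, abaabbaa, XAZ)
  read a, top X: go to q_2, push ε → (q_2, baabbaa, AZ)
  read b, top A: go to q_2, push XA → (q_2, aabbaa, XAZ)
  read a, top X: go to q_2, push ε → (q_2, abbaa, AZ)
  read a, top A: go to q_2, push AA → (q_2, bbaa, AAZ)
  read b, top A: go to q_2, push XA → (q_2, baa, XAAZ)
No transition for (q_2, b, top X); M blocks with input baa remaining.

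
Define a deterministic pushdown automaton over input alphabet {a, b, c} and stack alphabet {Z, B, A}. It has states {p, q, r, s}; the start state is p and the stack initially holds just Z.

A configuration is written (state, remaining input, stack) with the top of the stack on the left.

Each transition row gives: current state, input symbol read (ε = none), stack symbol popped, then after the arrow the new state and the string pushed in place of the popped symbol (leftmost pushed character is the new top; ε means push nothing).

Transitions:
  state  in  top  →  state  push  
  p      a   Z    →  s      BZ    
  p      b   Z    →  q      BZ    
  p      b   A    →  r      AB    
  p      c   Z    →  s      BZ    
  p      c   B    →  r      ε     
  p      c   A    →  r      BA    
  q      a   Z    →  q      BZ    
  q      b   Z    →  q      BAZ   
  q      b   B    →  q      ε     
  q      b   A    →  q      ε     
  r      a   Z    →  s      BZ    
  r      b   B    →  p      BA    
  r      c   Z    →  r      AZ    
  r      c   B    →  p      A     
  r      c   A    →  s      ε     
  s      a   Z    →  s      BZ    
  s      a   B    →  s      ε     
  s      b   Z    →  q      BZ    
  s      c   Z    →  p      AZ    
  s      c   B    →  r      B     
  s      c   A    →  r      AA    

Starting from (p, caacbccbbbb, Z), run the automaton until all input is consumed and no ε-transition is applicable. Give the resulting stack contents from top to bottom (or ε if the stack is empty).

(p, caacbccbbbb, Z)
  read c, top Z: go to s, push BZ → (s, aacbccbbbb, BZ)
  read a, top B: go to s, push ε → (s, acbccbbbb, Z)
  read a, top Z: go to s, push BZ → (s, cbccbbbb, BZ)
  read c, top B: go to r, push B → (r, bccbbbb, BZ)
  read b, top B: go to p, push BA → (p, ccbbbb, BAZ)
  read c, top B: go to r, push ε → (r, cbbbb, AZ)
  read c, top A: go to s, push ε → (s, bbbb, Z)
  read b, top Z: go to q, push BZ → (q, bbb, BZ)
  read b, top B: go to q, push ε → (q, bb, Z)
  read b, top Z: go to q, push BAZ → (q, b, BAZ)
  read b, top B: go to q, push ε → (q, ε, AZ)
All input consumed in state q with stack AZ.

AZ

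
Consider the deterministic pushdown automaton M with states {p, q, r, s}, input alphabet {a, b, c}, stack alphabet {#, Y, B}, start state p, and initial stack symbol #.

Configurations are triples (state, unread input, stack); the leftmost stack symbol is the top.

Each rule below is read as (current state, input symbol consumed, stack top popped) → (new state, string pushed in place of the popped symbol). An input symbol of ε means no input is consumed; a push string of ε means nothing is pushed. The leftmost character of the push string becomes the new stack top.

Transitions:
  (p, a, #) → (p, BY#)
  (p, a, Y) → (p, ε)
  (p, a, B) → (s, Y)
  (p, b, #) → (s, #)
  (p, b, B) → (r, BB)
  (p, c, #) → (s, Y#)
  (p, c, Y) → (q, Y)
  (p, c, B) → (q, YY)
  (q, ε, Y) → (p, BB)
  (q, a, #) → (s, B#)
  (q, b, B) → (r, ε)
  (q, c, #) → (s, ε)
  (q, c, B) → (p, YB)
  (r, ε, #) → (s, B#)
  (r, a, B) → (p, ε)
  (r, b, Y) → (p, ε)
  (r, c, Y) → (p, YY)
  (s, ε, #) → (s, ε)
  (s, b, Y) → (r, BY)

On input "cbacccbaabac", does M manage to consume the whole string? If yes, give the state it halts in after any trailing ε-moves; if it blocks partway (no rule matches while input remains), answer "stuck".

(p, cbacccbaabac, #)
  read c, top #: go to s, push Y# → (s, bacccbaabac, Y#)
  read b, top Y: go to r, push BY → (r, acccbaabac, BY#)
  read a, top B: go to p, push ε → (p, cccbaabac, Y#)
  read c, top Y: go to q, push Y → (q, ccbaabac, Y#)
  ε-move, top Y: go to p, push BB → (p, ccbaabac, BB#)
  read c, top B: go to q, push YY → (q, cbaabac, YYB#)
  ε-move, top Y: go to p, push BB → (p, cbaabac, BBYB#)
  read c, top B: go to q, push YY → (q, baabac, YYBYB#)
  ε-move, top Y: go to p, push BB → (p, baabac, BBYBYB#)
  read b, top B: go to r, push BB → (r, aabac, BBBYBYB#)
  read a, top B: go to p, push ε → (p, abac, BBYBYB#)
  read a, top B: go to s, push Y → (s, bac, YBYBYB#)
  read b, top Y: go to r, push BY → (r, ac, BYBYBYB#)
  read a, top B: go to p, push ε → (p, c, YBYBYB#)
  read c, top Y: go to q, push Y → (q, ε, YBYBYB#)
  ε-move, top Y: go to p, push BB → (p, ε, BBBYBYB#)
All input consumed; M is in state p.

p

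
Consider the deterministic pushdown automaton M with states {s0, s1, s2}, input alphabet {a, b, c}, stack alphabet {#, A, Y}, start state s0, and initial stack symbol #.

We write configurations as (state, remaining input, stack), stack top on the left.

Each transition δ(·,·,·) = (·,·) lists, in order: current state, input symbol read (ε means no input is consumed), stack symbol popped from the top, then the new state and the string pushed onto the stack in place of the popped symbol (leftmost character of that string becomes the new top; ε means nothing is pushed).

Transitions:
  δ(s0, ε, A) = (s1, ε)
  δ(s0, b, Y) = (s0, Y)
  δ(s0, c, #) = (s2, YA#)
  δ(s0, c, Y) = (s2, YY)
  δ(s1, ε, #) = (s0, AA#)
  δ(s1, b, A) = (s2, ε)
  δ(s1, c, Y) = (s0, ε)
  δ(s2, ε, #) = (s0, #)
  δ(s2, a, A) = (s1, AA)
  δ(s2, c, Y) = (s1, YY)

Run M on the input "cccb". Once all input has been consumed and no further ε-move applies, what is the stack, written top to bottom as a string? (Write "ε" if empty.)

(s0, cccb, #) ⊢ (s2, ccb, YA#) ⊢ (s1, cb, YYA#) ⊢ (s0, b, YA#) ⊢ (s0, ε, YA#)
All input consumed in state s0 with stack YA#.

YA#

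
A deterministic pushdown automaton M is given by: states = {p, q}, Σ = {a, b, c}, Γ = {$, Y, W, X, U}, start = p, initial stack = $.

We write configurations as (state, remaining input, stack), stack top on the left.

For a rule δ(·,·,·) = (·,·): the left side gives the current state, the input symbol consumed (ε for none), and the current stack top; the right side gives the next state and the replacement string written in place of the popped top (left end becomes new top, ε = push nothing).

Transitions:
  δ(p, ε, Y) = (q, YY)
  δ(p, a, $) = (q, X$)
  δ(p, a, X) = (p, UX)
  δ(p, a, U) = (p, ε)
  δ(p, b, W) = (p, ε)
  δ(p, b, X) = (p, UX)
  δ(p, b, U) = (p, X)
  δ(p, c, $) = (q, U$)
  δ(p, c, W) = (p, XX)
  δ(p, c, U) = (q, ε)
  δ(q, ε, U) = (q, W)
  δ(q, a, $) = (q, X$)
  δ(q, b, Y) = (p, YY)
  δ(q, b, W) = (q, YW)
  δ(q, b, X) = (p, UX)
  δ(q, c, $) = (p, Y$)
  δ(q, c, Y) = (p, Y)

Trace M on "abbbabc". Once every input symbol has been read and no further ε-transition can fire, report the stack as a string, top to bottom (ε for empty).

(p, abbbabc, $)
  read a, top $: go to q, push X$ → (q, bbbabc, X$)
  read b, top X: go to p, push UX → (p, bbabc, UX$)
  read b, top U: go to p, push X → (p, babc, XX$)
  read b, top X: go to p, push UX → (p, abc, UXX$)
  read a, top U: go to p, push ε → (p, bc, XX$)
  read b, top X: go to p, push UX → (p, c, UXX$)
  read c, top U: go to q, push ε → (q, ε, XX$)
All input consumed in state q with stack XX$.

XX$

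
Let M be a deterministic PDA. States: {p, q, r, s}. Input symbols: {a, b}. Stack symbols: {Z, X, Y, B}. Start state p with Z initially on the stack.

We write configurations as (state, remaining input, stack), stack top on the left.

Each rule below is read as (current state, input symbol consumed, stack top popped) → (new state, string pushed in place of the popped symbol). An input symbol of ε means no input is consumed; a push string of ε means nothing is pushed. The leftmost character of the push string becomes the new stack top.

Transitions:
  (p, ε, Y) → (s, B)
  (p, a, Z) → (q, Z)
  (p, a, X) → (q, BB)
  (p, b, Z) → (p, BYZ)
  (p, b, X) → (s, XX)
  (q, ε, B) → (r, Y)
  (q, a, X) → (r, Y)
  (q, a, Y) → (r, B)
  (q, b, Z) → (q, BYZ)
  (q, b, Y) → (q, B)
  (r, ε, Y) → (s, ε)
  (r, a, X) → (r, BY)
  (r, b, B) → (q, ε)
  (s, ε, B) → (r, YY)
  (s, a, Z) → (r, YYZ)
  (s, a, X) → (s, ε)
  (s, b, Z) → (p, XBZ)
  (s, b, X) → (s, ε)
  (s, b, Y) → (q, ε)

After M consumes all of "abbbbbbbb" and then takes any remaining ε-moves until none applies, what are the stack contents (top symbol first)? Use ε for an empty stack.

(p, abbbbbbbb, Z)
  read a, top Z: go to q, push Z → (q, bbbbbbbb, Z)
  read b, top Z: go to q, push BYZ → (q, bbbbbbb, BYZ)
  ε-move, top B: go to r, push Y → (r, bbbbbbb, YYZ)
  ε-move, top Y: go to s, push ε → (s, bbbbbbb, YZ)
  read b, top Y: go to q, push ε → (q, bbbbbb, Z)
  read b, top Z: go to q, push BYZ → (q, bbbbb, BYZ)
  ε-move, top B: go to r, push Y → (r, bbbbb, YYZ)
  ε-move, top Y: go to s, push ε → (s, bbbbb, YZ)
  read b, top Y: go to q, push ε → (q, bbbb, Z)
  read b, top Z: go to q, push BYZ → (q, bbb, BYZ)
  ε-move, top B: go to r, push Y → (r, bbb, YYZ)
  ε-move, top Y: go to s, push ε → (s, bbb, YZ)
  read b, top Y: go to q, push ε → (q, bb, Z)
  read b, top Z: go to q, push BYZ → (q, b, BYZ)
  ε-move, top B: go to r, push Y → (r, b, YYZ)
  ε-move, top Y: go to s, push ε → (s, b, YZ)
  read b, top Y: go to q, push ε → (q, ε, Z)
All input consumed in state q with stack Z.

Z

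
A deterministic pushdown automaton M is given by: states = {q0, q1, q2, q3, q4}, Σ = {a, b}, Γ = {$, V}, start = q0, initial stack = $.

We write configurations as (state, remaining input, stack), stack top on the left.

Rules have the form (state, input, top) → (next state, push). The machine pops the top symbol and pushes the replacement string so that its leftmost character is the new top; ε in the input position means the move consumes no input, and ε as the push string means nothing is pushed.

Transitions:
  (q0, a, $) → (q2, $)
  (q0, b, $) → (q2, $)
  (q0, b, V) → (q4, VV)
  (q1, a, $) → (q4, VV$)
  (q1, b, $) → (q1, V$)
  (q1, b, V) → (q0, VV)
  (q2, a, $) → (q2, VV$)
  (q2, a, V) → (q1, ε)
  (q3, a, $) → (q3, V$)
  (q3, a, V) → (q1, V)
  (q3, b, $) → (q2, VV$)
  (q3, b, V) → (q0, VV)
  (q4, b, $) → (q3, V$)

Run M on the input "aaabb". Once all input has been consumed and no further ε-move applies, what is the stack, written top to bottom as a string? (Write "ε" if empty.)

VVV$

(q0, aaabb, $)
  read a, top $: go to q2, push $ → (q2, aabb, $)
  read a, top $: go to q2, push VV$ → (q2, abb, VV$)
  read a, top V: go to q1, push ε → (q1, bb, V$)
  read b, top V: go to q0, push VV → (q0, b, VV$)
  read b, top V: go to q4, push VV → (q4, ε, VVV$)
All input consumed in state q4 with stack VVV$.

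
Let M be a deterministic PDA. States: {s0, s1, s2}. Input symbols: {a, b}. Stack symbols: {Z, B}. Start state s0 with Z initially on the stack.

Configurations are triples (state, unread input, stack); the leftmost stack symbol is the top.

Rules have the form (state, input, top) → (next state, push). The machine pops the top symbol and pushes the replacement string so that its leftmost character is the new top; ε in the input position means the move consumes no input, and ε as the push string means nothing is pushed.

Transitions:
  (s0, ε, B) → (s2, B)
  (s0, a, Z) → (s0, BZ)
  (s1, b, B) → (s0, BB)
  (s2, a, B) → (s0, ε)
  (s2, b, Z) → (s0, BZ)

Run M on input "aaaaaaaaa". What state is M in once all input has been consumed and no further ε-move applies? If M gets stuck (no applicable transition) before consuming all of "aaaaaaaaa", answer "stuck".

(s0, aaaaaaaaa, Z)
  read a, top Z: go to s0, push BZ → (s0, aaaaaaaa, BZ)
  ε-move, top B: go to s2, push B → (s2, aaaaaaaa, BZ)
  read a, top B: go to s0, push ε → (s0, aaaaaaa, Z)
  read a, top Z: go to s0, push BZ → (s0, aaaaaa, BZ)
  ε-move, top B: go to s2, push B → (s2, aaaaaa, BZ)
  read a, top B: go to s0, push ε → (s0, aaaaa, Z)
  read a, top Z: go to s0, push BZ → (s0, aaaa, BZ)
  ε-move, top B: go to s2, push B → (s2, aaaa, BZ)
  read a, top B: go to s0, push ε → (s0, aaa, Z)
  read a, top Z: go to s0, push BZ → (s0, aa, BZ)
  ε-move, top B: go to s2, push B → (s2, aa, BZ)
  read a, top B: go to s0, push ε → (s0, a, Z)
  read a, top Z: go to s0, push BZ → (s0, ε, BZ)
  ε-move, top B: go to s2, push B → (s2, ε, BZ)
All input consumed; M is in state s2.

s2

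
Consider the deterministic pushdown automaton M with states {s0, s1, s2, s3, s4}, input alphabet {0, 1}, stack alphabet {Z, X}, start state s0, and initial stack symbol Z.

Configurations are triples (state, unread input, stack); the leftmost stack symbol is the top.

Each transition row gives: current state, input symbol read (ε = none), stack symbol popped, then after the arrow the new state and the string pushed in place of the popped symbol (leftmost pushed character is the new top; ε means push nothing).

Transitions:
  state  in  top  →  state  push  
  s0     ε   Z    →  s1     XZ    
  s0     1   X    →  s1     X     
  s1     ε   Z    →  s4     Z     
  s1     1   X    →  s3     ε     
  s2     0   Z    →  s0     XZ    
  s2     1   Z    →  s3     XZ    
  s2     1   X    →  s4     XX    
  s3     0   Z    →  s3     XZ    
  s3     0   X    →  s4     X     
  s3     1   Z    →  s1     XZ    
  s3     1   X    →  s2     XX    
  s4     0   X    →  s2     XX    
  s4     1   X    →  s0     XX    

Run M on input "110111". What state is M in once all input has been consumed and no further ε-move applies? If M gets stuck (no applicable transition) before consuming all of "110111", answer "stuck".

(s0, 110111, Z)
  ε-move, top Z: go to s1, push XZ → (s1, 110111, XZ)
  read 1, top X: go to s3, push ε → (s3, 10111, Z)
  read 1, top Z: go to s1, push XZ → (s1, 0111, XZ)
No transition for (s1, 0, top X); M blocks with input 0111 remaining.

stuck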